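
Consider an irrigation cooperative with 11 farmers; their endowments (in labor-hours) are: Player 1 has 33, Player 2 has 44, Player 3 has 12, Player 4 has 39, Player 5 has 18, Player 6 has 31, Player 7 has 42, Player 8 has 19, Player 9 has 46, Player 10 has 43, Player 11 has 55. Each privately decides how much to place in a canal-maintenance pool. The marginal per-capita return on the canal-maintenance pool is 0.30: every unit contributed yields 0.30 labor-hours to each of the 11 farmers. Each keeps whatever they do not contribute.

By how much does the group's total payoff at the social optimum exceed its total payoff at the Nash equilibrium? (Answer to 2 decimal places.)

The private return per contributed unit is 0.30 < 1 for everyone, so the Nash equilibrium is zero contribution and the group total is Σ E_j = 33 + 44 + 12 + 39 + 18 + 31 + 42 + 19 + 46 + 43 + 55 = 382.
Each contributed unit returns 3.300 to the group, so the social optimum is full contribution by everyone: group total = 3.300 × 382 = 1260.60.
Efficiency loss = (3.300 − 1) × 382 = 878.60.

878.60 labor-hours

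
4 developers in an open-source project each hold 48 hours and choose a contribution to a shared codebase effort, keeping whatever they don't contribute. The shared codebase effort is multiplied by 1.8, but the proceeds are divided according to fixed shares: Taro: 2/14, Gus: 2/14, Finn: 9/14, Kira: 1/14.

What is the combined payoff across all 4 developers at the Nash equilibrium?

For player j, contributing a unit is worthwhile iff 1.8 × (j's share) ≥ 1, i.e. iff j's share is at least 0.5556.
Finn alone (share 9/14) is above the threshold, contributing 48; the remaining 3 contribute 0. Total contributed: 48.
The shared codebase effort pays out 1.8 × 48 = 86.40 in total (split across the unequal shares, but the aggregate is all that matters for the group sum).
The 3 free-riders keep 48 each, adding 144. Group total = 144 + 86.40 = 230.40.

230.40 hours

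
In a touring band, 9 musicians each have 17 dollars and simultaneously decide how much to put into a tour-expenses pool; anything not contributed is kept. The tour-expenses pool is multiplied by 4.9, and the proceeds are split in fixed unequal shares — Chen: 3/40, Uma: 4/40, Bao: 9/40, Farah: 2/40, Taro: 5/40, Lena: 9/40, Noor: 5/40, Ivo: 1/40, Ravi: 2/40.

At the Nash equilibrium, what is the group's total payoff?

285.60 dollars

For player j, contributing a unit is worthwhile iff 4.9 × (j's share) ≥ 1, i.e. iff j's share is at least 0.2041.
The shares above 0.2041 belong to Bao and Lena, contributing 17 each; the remaining 7 contribute 0. Total contributed: 34.
The tour-expenses pool pays out 4.9 × 34 = 166.60 in total (split across the unequal shares, but the aggregate is all that matters for the group sum).
The 7 free-riders keep 17 each, adding 119. Group total = 119 + 166.60 = 285.60.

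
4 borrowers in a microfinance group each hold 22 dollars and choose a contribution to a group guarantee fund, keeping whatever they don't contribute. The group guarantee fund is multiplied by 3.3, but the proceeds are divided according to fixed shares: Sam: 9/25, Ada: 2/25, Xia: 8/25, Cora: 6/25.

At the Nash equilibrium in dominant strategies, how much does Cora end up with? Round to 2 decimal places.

For player j, contributing a unit is worthwhile iff 3.3 × (j's share) ≥ 1, i.e. iff j's share is at least 0.3030.
Sam and Xia clear that bar, contributing 22 each; the remaining 2 contribute 0. Total contributed: 44.
Cora keeps 22 and receives 3.3 × 44 × 6/25 = 34.85 from the group guarantee fund, for a payoff of 56.85.

56.85 dollars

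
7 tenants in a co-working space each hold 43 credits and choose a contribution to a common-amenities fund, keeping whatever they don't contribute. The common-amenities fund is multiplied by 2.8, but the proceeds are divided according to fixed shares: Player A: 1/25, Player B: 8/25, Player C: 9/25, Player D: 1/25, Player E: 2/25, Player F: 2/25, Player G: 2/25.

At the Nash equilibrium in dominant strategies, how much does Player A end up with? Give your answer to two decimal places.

Each unit j contributes comes back to j as 2.8 × (j's share), so j prefers to contribute only if that share exceeds 1/2.8 = 0.3571; otherwise keeping the unit dominates.
Player C alone (share 9/25) is above the threshold, contributing 43; the remaining 6 contribute 0. Total contributed: 43.
Player A keeps 43 and receives 2.8 × 43 × 1/25 = 4.82 from the common-amenities fund, for a payoff of 47.82.

47.82 credits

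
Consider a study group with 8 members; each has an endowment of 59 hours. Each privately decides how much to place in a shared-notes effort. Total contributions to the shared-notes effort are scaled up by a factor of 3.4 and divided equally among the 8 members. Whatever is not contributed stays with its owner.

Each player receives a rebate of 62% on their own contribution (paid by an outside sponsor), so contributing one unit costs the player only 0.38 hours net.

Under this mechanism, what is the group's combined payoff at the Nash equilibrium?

With the mechanism, a contributed unit returns (3.4/8) / 0.38 = 1.1184 per unit of net cost to the contributor — now above 1 — so contributing fully is weakly dominant for every player.
So the Nash equilibrium is full contribution by all 8; the group earns 8 × (59 × 0.62 + 3.4 × 59) = 1897.44.

1897.44 hours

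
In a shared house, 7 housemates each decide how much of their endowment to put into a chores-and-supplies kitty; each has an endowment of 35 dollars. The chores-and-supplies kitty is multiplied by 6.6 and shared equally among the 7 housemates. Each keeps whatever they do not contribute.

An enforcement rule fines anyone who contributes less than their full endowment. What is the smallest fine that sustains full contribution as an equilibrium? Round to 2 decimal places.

Given the others contribute fully, the best deviation is to contribute 0 (any partial contribution still incurs the fine and gives up units whose private return 0.9429 is below 1).
Deviating from 35 to 0 saves 35 dollars but forfeits the deviator's share of the drop in the chores-and-supplies kitty: 6.6/7 × 35 = 33.00.
So the deviation gain is 35 − 33.00 = 2.00, and the fine must be at least 2.00 dollars to wipe it out.

2.00 dollars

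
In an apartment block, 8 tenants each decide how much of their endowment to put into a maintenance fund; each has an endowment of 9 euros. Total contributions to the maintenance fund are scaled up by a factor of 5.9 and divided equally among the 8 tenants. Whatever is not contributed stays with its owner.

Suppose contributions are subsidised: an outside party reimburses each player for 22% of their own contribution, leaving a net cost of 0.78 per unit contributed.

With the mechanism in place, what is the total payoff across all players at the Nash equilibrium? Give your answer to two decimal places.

72.00 euros

Even with the mechanism, each unit contributed returns only (5.9/8) / 0.78 = 0.9455 per unit of net cost, so contributing nothing is still dominant.
At the Nash equilibrium no one contributes; group total payoff = 8 × 9 = 72.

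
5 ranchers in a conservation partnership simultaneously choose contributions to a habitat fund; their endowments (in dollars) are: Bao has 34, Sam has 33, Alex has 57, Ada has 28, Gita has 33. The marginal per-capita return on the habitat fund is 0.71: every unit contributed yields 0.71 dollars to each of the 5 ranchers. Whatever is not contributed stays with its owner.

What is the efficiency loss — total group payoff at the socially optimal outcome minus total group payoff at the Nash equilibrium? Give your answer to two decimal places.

The private return per contributed unit is 0.71 < 1 for everyone, so the Nash equilibrium is zero contribution and the group total is Σ E_j = 34 + 33 + 57 + 28 + 33 = 185.
Each contributed unit returns 3.550 to the group, so the social optimum is full contribution by everyone: group total = 3.550 × 185 = 656.75.
Efficiency loss = (3.550 − 1) × 185 = 471.75.

471.75 dollars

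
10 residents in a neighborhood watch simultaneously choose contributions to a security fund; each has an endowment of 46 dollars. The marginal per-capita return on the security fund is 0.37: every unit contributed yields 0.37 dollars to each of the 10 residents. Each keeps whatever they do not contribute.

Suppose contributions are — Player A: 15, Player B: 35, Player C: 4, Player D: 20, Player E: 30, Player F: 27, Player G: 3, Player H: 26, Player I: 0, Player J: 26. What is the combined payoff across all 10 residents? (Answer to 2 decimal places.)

962.20 dollars

Total contributed: 15 + 35 + 4 + 20 + 30 + 27 + 3 + 26 + 0 + 26 = 186; total kept: 10 × 46 − 186 = 274.
The security fund pays out 0.37 × 10 × 186 = 688.20 in aggregate.
Group total = 274 + 688.20 = 962.20.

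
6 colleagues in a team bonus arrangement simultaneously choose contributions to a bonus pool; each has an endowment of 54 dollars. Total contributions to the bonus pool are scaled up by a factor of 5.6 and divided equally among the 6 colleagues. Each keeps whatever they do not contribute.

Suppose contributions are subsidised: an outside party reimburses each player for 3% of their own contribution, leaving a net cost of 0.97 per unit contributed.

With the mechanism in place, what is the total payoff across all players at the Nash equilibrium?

324.00 dollars

The effective private return is (5.6/6) / 0.97 = 0.9622, which is still under 1, so the mechanism doesn't change anyone's dominant strategy: zero contribution.
At the Nash equilibrium no one contributes; group total payoff = 6 × 54 = 324.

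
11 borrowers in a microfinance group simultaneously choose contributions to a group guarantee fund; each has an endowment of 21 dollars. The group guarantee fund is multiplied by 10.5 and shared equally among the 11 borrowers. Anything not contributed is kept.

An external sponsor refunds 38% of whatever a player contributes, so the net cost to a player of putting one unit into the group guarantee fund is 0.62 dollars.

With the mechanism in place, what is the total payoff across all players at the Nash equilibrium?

2513.28 dollars

Under the mechanism each unit contributed yields (10.5/11) / 0.62 = 1.5396 back to its contributor per unit of net cost, which exceeds 1, making full contribution the dominant choice for everyone.
So the Nash equilibrium is full contribution by all 11; the group earns 11 × (21 × 0.38 + 10.5 × 21) = 2513.28.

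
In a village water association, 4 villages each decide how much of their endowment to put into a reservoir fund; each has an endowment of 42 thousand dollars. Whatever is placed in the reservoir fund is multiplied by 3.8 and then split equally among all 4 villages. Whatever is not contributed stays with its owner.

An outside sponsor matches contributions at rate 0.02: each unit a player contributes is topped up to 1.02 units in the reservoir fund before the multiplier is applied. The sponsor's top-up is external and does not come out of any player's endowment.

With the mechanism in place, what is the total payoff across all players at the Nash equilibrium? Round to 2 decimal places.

168.00 thousand dollars

Even with the mechanism, each unit contributed returns only 3.8 × 1.02 / 4 = 0.9690 per unit of net cost, so contributing nothing is still dominant.
Everyone keeps their endowment and the group total is 4 × 42 = 168.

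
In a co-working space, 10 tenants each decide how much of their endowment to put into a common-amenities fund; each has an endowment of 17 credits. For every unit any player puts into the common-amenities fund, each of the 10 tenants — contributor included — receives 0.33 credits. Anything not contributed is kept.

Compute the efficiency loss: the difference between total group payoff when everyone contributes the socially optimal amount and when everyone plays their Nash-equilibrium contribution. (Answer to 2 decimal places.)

391.00 credits

The private return per contributed unit is 0.33 < 1, so contributing 0 is dominant for every player. At the Nash equilibrium everyone keeps their 17, and the group total is 10 × 17 = 170.
Each contributed unit returns 3.300 to the group as a whole (0.33 to each of 10 players), which exceeds 1, so the social optimum is full contribution: group total = 3.300 × 170 = 561.00.
Efficiency loss = 561.00 − 170 = 391.00.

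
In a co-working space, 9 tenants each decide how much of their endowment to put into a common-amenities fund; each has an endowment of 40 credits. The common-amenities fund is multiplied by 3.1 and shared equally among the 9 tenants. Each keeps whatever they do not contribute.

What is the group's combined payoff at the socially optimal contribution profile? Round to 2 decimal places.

Each contributed unit returns 3.100 to the group as a whole (0.3444 to each of 9 players), which exceeds 1, so the social optimum is full contribution: group total = 3.100 × 360 = 1116.00.

1116.00 credits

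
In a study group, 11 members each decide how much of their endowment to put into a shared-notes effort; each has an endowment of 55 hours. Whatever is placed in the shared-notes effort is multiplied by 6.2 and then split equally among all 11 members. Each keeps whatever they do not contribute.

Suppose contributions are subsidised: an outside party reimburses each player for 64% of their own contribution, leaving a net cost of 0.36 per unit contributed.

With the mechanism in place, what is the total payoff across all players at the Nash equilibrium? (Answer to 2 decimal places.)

4138.20 hours

Under the mechanism each unit contributed yields (6.2/11) / 0.36 = 1.5657 back to its contributor per unit of net cost, which exceeds 1, making full contribution the dominant choice for everyone.
So the Nash equilibrium is full contribution by all 11; the group earns 11 × (55 × 0.64 + 6.2 × 55) = 4138.20.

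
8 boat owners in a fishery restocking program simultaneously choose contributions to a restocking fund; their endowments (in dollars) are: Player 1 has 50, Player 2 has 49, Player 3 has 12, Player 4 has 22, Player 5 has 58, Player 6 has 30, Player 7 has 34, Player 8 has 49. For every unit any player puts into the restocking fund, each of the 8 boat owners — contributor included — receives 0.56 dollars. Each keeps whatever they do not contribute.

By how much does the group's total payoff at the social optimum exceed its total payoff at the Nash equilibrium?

1057.92 dollars

The private return per contributed unit is 0.56 < 1 for everyone, so the Nash equilibrium is zero contribution and the group total is Σ E_j = 50 + 49 + 12 + 22 + 58 + 30 + 34 + 49 = 304.
Each contributed unit returns 4.480 to the group, so the social optimum is full contribution by everyone: group total = 4.480 × 304 = 1361.92.
Efficiency loss = (4.480 − 1) × 304 = 1057.92.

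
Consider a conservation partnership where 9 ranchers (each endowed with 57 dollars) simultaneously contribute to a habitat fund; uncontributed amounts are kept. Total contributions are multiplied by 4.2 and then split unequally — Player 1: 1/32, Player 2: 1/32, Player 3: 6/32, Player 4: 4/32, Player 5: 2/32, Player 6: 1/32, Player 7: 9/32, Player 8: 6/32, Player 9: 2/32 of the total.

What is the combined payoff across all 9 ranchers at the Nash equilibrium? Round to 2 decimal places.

Player j's private return per contributed unit is 4.2 × (j's share). Contributing is weakly dominant for j when that share is at least 1/4.2 = 0.2381, and contributing 0 is dominant otherwise.
Player 7 alone (share 9/32) is above the threshold, contributing 57; the remaining 8 contribute 0. Total contributed: 57.
The habitat fund pays out 4.2 × 57 = 239.40 in total (split across the unequal shares, but the aggregate is all that matters for the group sum).
The 8 free-riders keep 57 each, adding 456. Group total = 456 + 239.40 = 695.40.

695.40 dollars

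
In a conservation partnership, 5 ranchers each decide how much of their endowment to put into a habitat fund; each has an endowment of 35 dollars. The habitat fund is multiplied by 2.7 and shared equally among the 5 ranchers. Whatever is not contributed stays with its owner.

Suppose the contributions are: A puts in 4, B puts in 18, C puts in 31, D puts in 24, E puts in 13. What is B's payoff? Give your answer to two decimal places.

Total contributed: 4 + 18 + 31 + 24 + 13 = 90.
Each receives 2.7 × 90 / 5 = 48.60 from the habitat fund.
B keeps 35 − 18 = 17, so B's payoff is 17 + 48.60 = 65.60.

65.60 dollars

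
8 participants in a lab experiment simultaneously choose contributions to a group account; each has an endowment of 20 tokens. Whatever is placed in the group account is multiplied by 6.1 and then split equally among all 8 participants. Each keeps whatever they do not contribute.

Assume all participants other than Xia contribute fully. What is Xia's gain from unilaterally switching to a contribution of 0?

4.75 tokens

Switching from a contribution of 20 to 0 lets Xia keep an extra 20 tokens, but lowers the group account by 20, which costs Xia their own share of that drop: 6.1/8 × 20 = 15.25.
Net gain = 20 − 15.25 = 4.75. The private return per contributed unit (0.7625) is below 1, so free-riding is indeed the best response regardless of what the others do.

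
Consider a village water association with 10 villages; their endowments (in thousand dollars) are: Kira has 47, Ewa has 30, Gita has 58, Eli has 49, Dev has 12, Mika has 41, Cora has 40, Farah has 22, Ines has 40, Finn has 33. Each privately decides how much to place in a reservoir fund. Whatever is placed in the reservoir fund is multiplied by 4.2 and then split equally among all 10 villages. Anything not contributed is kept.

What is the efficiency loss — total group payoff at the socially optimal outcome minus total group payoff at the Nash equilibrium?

The private return per contributed unit is 4.2/10 = 0.4200 < 1 for every player regardless of endowment, so the Nash equilibrium is zero contribution and the group total is Σ E_j = 47 + 30 + 58 + 49 + 12 + 41 + 40 + 22 + 40 + 33 = 372.
Each contributed unit returns 4.200 to the group, so the social optimum is full contribution by everyone: group total = 4.200 × 372 = 1562.40.
Efficiency loss = (4.200 − 1) × 372 = 1190.40.

1190.40 thousand dollars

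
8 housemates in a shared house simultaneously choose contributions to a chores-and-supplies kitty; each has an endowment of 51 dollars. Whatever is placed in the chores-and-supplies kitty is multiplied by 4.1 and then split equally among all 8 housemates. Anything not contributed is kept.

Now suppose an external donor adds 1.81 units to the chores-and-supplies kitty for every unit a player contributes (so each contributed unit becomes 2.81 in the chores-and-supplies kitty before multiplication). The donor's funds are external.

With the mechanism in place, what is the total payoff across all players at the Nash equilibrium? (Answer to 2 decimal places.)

4700.57 dollars

With the mechanism, a contributed unit returns 4.1 × 2.81 / 8 = 1.4401 per unit of net cost to the contributor — now above 1 — so contributing fully is weakly dominant for every player.
So the Nash equilibrium is full contribution by all 8; the group earns 4.1 × 2.81 × 408 = 4700.57.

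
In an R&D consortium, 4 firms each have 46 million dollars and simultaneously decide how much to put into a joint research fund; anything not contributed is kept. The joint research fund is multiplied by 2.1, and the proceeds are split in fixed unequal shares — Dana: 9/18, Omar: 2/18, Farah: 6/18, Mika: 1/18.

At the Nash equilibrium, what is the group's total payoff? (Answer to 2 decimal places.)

Each unit j contributes comes back to j as 2.1 × (j's share), so j prefers to contribute only if that share exceeds 1/2.1 = 0.4762; otherwise keeping the unit dominates.
The only share above 0.4762 is Dana's 9/18, contributing 46; the remaining 3 contribute 0. Total contributed: 46.
The joint research fund pays out 2.1 × 46 = 96.60 in total (split across the unequal shares, but the aggregate is all that matters for the group sum).
The 3 free-riders keep 46 each, adding 138. Group total = 138 + 96.60 = 234.60.

234.60 million dollars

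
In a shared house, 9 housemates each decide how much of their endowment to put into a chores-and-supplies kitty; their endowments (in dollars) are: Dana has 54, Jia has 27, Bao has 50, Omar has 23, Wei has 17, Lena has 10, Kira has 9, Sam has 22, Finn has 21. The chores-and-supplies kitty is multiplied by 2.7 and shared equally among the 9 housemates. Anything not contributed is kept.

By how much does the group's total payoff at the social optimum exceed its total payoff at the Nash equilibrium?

396.10 dollars

The private return per contributed unit is 2.7/9 = 0.3000 < 1 for every player regardless of endowment, so the Nash equilibrium is zero contribution and the group total is Σ E_j = 54 + 27 + 50 + 23 + 17 + 10 + 9 + 22 + 21 = 233.
Each contributed unit returns 2.700 to the group, so the social optimum is full contribution by everyone: group total = 2.700 × 233 = 629.10.
Efficiency loss = (2.700 − 1) × 233 = 396.10.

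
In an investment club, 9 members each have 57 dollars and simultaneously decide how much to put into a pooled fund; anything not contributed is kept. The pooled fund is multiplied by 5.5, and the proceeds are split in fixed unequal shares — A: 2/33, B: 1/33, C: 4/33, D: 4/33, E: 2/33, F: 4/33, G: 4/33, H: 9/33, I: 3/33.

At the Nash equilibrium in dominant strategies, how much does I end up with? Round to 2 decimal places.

85.50 dollars

For player j, contributing a unit is worthwhile iff 5.5 × (j's share) ≥ 1, i.e. iff j's share is at least 0.1818.
H alone (share 9/33) is above the threshold, contributing 57; the remaining 8 contribute 0. Total contributed: 57.
I keeps 57 and receives 5.5 × 57 × 3/33 = 28.50 from the pooled fund, for a payoff of 85.50.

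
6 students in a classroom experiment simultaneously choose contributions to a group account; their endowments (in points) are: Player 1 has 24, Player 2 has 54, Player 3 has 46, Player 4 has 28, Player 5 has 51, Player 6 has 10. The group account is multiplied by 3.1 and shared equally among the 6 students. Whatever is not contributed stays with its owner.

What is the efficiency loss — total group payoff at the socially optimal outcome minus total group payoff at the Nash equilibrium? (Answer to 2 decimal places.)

The private return per contributed unit is 3.1/6 = 0.5167 < 1 for every player regardless of endowment, so the Nash equilibrium is zero contribution and the group total is Σ E_j = 24 + 54 + 46 + 28 + 51 + 10 = 213.
Each contributed unit returns 3.100 to the group, so the social optimum is full contribution by everyone: group total = 3.100 × 213 = 660.30.
Efficiency loss = (3.100 − 1) × 213 = 447.30.

447.30 points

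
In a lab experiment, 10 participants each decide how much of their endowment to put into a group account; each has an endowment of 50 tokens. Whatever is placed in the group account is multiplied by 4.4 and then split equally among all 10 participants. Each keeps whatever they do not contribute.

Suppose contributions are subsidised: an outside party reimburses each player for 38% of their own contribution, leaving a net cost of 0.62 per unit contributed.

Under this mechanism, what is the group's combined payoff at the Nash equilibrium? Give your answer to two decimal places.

500.00 tokens

The effective private return is (4.4/10) / 0.62 = 0.7097, which is still under 1, so the mechanism doesn't change anyone's dominant strategy: zero contribution.
At the Nash equilibrium no one contributes; group total payoff = 10 × 50 = 500.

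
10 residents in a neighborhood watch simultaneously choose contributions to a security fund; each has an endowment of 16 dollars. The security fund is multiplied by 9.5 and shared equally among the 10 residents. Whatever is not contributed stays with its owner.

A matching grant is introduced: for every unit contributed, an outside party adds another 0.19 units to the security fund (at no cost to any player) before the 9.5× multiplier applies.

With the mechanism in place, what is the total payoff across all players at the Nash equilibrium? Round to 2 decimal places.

Under the mechanism each unit contributed yields 9.5 × 1.19 / 10 = 1.1305 back to its contributor per unit of net cost, which exceeds 1, making full contribution the dominant choice for everyone.
So the Nash equilibrium is full contribution by all 10; the group earns 9.5 × 1.19 × 160 = 1808.80.

1808.80 dollars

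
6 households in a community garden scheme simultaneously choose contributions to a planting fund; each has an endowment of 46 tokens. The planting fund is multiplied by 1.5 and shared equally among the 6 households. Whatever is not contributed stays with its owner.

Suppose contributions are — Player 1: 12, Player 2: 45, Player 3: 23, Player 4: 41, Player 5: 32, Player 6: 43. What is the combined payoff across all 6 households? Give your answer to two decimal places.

Total contributed: 12 + 45 + 23 + 41 + 32 + 43 = 196; total kept: 6 × 46 − 196 = 80.
The planting fund pays out 1.5 × 196 = 294.00 in aggregate.
Group total = 80 + 294.00 = 374.00.

374.00 tokens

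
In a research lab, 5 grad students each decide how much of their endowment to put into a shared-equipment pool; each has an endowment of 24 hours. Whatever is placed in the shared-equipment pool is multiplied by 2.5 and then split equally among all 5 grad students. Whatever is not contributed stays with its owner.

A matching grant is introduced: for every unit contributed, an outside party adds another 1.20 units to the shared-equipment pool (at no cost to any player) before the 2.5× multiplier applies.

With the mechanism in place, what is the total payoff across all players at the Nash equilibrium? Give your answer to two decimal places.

The effective private return per unit is now 2.5 × 2.20 / 5 = 1.1000 > 1, so every player's dominant strategy flips to full contribution.
At the Nash equilibrium everyone contributes 24. Group total payoff = 2.5 × 2.20 × 120 = 660.00.

660.00 hours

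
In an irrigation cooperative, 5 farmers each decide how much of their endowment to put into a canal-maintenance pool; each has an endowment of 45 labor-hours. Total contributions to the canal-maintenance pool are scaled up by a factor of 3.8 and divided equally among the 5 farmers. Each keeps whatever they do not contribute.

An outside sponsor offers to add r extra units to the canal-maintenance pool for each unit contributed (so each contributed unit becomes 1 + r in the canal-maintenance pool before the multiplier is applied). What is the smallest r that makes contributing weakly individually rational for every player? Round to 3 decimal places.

With matching at rate r, one contributed unit becomes (1 + r) in the canal-maintenance pool and returns 3.8 × (1 + r) / 5 to the contributor.
Setting this equal to 1: 1 + r = 5/3.8 = 1.3158.
So the minimum matching rate is r = 1.3158 − 1 = 0.316.

0.316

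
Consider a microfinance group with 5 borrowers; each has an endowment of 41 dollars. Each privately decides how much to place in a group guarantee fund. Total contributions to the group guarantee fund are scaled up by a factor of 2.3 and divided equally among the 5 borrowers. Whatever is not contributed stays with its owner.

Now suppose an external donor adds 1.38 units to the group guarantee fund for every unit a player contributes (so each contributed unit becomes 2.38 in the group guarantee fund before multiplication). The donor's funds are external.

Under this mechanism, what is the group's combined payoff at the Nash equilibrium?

1122.17 dollars

Under the mechanism each unit contributed yields 2.3 × 2.38 / 5 = 1.0948 back to its contributor per unit of net cost, which exceeds 1, making full contribution the dominant choice for everyone.
So the Nash equilibrium is full contribution by all 5; the group earns 2.3 × 2.38 × 205 = 1122.17.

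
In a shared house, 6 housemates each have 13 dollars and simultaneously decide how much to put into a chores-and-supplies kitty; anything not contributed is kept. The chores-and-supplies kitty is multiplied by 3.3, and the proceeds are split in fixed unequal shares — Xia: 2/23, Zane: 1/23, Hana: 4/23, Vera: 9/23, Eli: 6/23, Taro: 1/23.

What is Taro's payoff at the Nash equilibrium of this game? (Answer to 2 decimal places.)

14.87 dollars

For player j, contributing a unit is worthwhile iff 3.3 × (j's share) ≥ 1, i.e. iff j's share is at least 0.3030.
Vera alone (share 9/23) is above the threshold, contributing 13; the remaining 5 contribute 0. Total contributed: 13.
Taro keeps 13 and receives 3.3 × 13 × 1/23 = 1.87 from the chores-and-supplies kitty, for a payoff of 14.87.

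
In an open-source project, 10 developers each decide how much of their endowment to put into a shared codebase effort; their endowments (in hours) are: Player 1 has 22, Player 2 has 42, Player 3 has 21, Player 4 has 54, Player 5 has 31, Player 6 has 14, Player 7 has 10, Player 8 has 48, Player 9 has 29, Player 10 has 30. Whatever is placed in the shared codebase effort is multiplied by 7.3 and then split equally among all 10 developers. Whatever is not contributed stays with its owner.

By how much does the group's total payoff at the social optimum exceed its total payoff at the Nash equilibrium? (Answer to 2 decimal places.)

The private return per contributed unit is 7.3/10 = 0.7300 < 1 for every player regardless of endowment, so the Nash equilibrium is zero contribution and the group total is Σ E_j = 22 + 42 + 21 + 54 + 31 + 14 + 10 + 48 + 29 + 30 = 301.
Each contributed unit returns 7.300 to the group, so the social optimum is full contribution by everyone: group total = 7.300 × 301 = 2197.30.
Efficiency loss = (7.300 − 1) × 301 = 1896.30.

1896.30 hours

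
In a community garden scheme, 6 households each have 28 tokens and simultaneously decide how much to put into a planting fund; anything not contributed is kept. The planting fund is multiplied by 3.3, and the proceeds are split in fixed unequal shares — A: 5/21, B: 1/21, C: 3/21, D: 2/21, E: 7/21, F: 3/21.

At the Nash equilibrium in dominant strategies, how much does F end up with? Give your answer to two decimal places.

41.20 tokens

For player j, contributing a unit is worthwhile iff 3.3 × (j's share) ≥ 1, i.e. iff j's share is at least 0.3030.
Only E (7/21) clears that bar, contributing 28; the remaining 5 contribute 0. Total contributed: 28.
F keeps 28 and receives 3.3 × 28 × 3/21 = 13.20 from the planting fund, for a payoff of 41.20.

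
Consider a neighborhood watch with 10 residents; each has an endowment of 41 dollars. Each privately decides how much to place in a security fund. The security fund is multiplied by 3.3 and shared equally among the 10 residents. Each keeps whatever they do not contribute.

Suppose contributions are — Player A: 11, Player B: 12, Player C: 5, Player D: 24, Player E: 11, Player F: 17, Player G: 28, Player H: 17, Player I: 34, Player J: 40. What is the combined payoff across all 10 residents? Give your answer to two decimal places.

Total contributed: 11 + 12 + 5 + 24 + 11 + 17 + 28 + 17 + 34 + 40 = 199; total kept: 10 × 41 − 199 = 211.
The security fund pays out 3.3 × 199 = 656.70 in aggregate.
Group total = 211 + 656.70 = 867.70.

867.70 dollars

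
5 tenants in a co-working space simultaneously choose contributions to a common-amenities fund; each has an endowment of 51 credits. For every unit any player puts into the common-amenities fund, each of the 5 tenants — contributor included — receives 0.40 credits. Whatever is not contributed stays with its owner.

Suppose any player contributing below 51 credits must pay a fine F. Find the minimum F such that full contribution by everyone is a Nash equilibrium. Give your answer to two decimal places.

30.60 credits

Given the others contribute fully, the best deviation is to contribute 0 (any partial contribution still incurs the fine and gives up units whose private return 0.40 is below 1).
Deviating from 51 to 0 saves 51 credits but forfeits the deviator's share of the drop in the common-amenities fund: 0.40 × 51 = 20.40.
So the deviation gain is 51 − 20.40 = 30.60, and the fine must be at least 30.60 credits to wipe it out.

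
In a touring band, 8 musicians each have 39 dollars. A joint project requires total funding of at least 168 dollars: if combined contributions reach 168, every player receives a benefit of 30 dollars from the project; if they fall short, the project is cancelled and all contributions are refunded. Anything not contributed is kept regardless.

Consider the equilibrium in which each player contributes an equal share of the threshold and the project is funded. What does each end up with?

48 dollars

Equal share of the threshold: 168/8 = 21.
At this profile no one gains by cutting their contribution: any cut drops the total below 168, the project is cancelled, contributions are refunded, and the deviator ends with 39, which is less than 39 − 21 + 30 = 48. Contributing more than 21 just wastes the excess. So contributing exactly 21 is a best response.
Each player's payoff: 39 − 21 + 30 = 48.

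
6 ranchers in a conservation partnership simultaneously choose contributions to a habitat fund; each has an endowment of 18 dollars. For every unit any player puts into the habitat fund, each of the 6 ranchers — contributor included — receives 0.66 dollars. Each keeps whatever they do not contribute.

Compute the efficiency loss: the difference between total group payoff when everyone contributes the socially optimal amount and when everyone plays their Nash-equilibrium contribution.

319.68 dollars

The private return per contributed unit is 0.66 < 1, so contributing 0 is dominant for every player. At the Nash equilibrium everyone keeps their 18, and the group total is 6 × 18 = 108.
Each contributed unit returns 3.960 to the group as a whole (0.66 to each of 6 players), which exceeds 1, so the social optimum is full contribution: group total = 3.960 × 108 = 427.68.
Efficiency loss = 427.68 − 108 = 319.68.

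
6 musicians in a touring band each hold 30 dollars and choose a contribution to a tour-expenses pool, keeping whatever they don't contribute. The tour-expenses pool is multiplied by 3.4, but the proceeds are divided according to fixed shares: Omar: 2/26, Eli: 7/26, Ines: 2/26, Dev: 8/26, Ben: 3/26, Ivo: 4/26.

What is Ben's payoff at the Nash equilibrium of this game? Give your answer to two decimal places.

A player with share s gets back 3.4·s per unit contributed, so full contribution is dominant for anyone with s > 1/3.4 = 0.2941 and zero contribution is dominant for anyone below.
Dev alone (share 8/26) is above the threshold, contributing 30; the remaining 5 contribute 0. Total contributed: 30.
Ben keeps 30 and receives 3.4 × 30 × 3/26 = 11.77 from the tour-expenses pool, for a payoff of 41.77.

41.77 dollars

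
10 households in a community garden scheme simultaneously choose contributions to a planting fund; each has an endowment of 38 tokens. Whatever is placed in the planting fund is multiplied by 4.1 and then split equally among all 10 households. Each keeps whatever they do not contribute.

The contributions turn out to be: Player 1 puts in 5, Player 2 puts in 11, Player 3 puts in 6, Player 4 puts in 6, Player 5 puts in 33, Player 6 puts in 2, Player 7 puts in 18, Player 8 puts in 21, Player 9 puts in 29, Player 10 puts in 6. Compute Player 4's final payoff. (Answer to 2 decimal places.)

Total contributed: 5 + 11 + 6 + 6 + 33 + 2 + 18 + 21 + 29 + 6 = 137.
Each receives 4.1 × 137 / 10 = 56.17 from the planting fund.
Player 4 keeps 38 − 6 = 32, so Player 4's payoff is 32 + 56.17 = 88.17.

88.17 tokens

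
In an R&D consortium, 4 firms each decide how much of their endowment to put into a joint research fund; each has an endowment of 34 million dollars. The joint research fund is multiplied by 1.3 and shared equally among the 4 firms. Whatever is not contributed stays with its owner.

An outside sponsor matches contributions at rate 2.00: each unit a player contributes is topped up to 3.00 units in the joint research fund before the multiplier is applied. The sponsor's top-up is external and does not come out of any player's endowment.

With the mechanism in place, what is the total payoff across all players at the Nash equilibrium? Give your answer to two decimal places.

136.00 million dollars

Even with the mechanism, each unit contributed returns only 1.3 × 3.00 / 4 = 0.9750 per unit of net cost, so contributing nothing is still dominant.
At the Nash equilibrium no one contributes; group total payoff = 4 × 34 = 136.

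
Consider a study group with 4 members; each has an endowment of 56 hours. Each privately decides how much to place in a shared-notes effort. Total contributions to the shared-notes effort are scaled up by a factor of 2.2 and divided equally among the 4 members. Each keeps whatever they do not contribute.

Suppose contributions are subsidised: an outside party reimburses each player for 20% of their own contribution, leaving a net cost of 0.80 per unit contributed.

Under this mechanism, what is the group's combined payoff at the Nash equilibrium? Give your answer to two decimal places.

The effective private return is (2.2/4) / 0.80 = 0.6875, which is still under 1, so the mechanism doesn't change anyone's dominant strategy: zero contribution.
At the Nash equilibrium no one contributes; group total payoff = 4 × 56 = 224.

224.00 hours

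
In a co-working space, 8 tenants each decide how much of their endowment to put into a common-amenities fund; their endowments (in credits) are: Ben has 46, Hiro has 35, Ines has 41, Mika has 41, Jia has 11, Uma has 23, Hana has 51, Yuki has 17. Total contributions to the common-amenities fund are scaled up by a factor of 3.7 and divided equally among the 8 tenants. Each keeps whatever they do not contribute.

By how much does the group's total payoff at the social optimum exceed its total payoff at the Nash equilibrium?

The private return per contributed unit is 3.7/8 = 0.4625 < 1 for every player regardless of endowment, so the Nash equilibrium is zero contribution and the group total is Σ E_j = 46 + 35 + 41 + 41 + 11 + 23 + 51 + 17 = 265.
Each contributed unit returns 3.700 to the group, so the social optimum is full contribution by everyone: group total = 3.700 × 265 = 980.50.
Efficiency loss = (3.700 − 1) × 265 = 715.50.

715.50 credits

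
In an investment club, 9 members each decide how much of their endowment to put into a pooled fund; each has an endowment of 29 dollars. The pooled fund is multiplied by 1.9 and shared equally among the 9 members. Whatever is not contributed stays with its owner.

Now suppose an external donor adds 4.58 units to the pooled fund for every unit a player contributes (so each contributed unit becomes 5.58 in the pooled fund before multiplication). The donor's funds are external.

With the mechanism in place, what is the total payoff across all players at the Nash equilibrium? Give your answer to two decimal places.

The effective private return per unit is now 1.9 × 5.58 / 9 = 1.1780 > 1, so every player's dominant strategy flips to full contribution.
So the Nash equilibrium is full contribution by all 9; the group earns 1.9 × 5.58 × 261 = 2767.12.

2767.12 dollars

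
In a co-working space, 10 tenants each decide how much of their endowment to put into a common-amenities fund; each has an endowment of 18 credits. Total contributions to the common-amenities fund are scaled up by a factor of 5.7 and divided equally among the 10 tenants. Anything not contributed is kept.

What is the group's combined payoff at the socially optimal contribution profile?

1026.00 credits

Each contributed unit returns 5.700 to the group as a whole (0.5700 to each of 10 players), which exceeds 1, so the social optimum is full contribution: group total = 5.700 × 180 = 1026.00.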